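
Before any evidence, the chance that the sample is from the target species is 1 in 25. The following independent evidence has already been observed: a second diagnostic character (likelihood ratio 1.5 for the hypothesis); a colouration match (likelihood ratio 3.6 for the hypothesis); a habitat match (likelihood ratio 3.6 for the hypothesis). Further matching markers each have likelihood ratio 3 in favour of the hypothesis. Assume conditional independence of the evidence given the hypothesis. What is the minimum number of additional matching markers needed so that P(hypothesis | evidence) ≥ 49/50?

Prior odds = 0.04/0.96 = 1/24.
Combined Bayes factor of the evidence already in hand = 1.5 × 3.6 × 3.6 = 19.44.
Odds after that evidence = (1/24) × 19.44 = 0.81.
Target odds = 0.98/0.02 = 49.
Need 3ⁿ ≥ 49 ÷ 0.81 = 4900/81.
3³ = 27 falls short of 4900/81 but 3⁴ = 81 reaches it, so n = 4.

4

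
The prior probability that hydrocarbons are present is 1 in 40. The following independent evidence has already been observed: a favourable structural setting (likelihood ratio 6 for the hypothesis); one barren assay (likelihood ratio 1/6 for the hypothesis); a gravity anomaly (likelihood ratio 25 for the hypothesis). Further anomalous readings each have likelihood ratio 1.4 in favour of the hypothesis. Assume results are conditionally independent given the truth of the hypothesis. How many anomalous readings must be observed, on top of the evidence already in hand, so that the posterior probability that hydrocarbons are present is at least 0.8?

Prior odds = 0.025/0.975 = 1/39.
Combined Bayes factor of the evidence already in hand = 6 × (1/6) × 25 = 25.
Odds after that evidence = (1/39) × 25 = 25/39.
Target odds = 0.8/0.2 = 4.
Need 1.4ⁿ ≥ 4 ÷ (25/39) = 6.24.
1.4⁵ = 5.37824 falls short of 6.24 but 1.4⁶ = 117649/15625 reaches it, so n = 6.

6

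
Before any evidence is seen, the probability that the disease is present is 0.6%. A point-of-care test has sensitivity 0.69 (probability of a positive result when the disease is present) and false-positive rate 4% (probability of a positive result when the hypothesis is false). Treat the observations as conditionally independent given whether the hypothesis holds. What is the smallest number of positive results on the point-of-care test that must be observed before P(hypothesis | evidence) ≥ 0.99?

Prior odds = 0.006/0.994 = 3/497.
Likelihood ratio of a positive result = 0.69/0.04 = 17.25.
Target odds: 0.99 ÷ 0.01 = 99.
Require 17.25ⁿ ≥ 99 ÷ (3/497) = 16401.
17.25³ = 5132.953125 falls short of 16401 but 17.25⁴ = 22667121/256 reaches it, so n = 4.

4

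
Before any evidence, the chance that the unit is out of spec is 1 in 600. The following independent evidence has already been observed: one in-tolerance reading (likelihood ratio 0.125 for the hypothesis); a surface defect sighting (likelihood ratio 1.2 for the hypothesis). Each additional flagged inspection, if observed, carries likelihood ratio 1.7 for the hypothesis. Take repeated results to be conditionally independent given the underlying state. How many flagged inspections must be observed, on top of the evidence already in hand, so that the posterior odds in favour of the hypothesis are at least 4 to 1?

Prior odds = (1/600)/(599/600) = 1/599.
Combined Bayes factor of the evidence already in hand = 0.125 × 1.2 = 0.15.
Odds after that evidence = (1/599) × 0.15 = 3/11980.
Target odds = 4.
Need 1.7ⁿ ≥ 4 ÷ (3/11980) = 47920/3.
1.7¹⁸ ≈14063.1 falls short of 47920/3 but 1.7¹⁹ ≈23907.2 reaches it, so n = 19.

19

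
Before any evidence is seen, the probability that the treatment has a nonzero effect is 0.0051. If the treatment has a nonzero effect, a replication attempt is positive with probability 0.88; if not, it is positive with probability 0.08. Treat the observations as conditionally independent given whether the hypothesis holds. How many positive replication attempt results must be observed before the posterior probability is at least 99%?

Prior odds = 0.0051/0.9949 = 51/9949.
Likelihood ratio of a positive = 0.88/0.08 = 11.
Target posterior odds = 0.99/0.01 = 99.
Need (51/9949) × 11ⁿ ≥ 99, i.e. 11ⁿ ≥ 328317/17.
11⁴ = 14641 falls short of 328317/17 but 11⁵ = 161051 reaches it, so n = 5.

5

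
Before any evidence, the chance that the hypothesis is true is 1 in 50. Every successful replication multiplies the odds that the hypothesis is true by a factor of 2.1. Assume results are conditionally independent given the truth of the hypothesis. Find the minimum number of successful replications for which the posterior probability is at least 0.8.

8

Prior odds = 0.02/0.98 = 1/49.
Likelihood ratio per successful replication = 2.1.
Target posterior odds = 0.8/0.2 = 4.
Need (1/49) × 2.1ⁿ ≥ 4, i.e. 2.1ⁿ ≥ 196.
2.1⁷ ≈180.109 falls short of 196 but 2.1⁸ ≈378.229 reaches it, so n = 8.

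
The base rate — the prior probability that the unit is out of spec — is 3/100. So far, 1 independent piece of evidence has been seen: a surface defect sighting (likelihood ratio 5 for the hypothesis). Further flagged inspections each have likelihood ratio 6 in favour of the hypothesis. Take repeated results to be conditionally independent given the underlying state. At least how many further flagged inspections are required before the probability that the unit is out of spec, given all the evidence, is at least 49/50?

4

Prior odds = 0.03/0.97 = 3/97.
Bayes factor of the evidence already in hand = 5.
Odds after that evidence = (3/97) × 5 = 15/97.
Target odds = 0.98/0.02 = 49.
Need 6ⁿ ≥ 49 ÷ (15/97) = 4753/15.
6³ = 216 falls short of 4753/15 but 6⁴ = 1296 reaches it, so n = 4.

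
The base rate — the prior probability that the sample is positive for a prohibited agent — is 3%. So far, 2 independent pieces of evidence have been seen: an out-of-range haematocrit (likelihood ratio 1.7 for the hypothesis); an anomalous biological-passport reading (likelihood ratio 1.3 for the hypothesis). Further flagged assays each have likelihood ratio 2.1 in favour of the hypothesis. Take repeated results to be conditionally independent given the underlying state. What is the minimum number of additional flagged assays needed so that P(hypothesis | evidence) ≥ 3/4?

6

Prior odds = 0.03/0.97 = 3/97.
Combined Bayes factor of the evidence already in hand = 1.7 × 1.3 = 2.21.
Odds after that evidence = (3/97) × 2.21 = 663/9700.
Target odds = 0.75/0.25 = 3.
Need 2.1ⁿ ≥ 3 ÷ (663/9700) = 9700/221.
2.1⁵ = 4084101/100000 falls short of 9700/221 but 2.1⁶ = 85766121/1000000 reaches it, so n = 6.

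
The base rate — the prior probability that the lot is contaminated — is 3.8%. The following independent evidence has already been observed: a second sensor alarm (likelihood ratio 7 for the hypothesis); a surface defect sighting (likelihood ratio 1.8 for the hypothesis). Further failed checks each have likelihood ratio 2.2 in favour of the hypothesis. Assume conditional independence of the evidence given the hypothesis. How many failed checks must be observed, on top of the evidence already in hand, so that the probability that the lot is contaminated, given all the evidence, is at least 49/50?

6

Prior odds = 0.038/0.962 = 19/481.
Combined Bayes factor of the evidence already in hand = 7 × 1.8 = 12.6.
Odds after that evidence = (19/481) × 12.6 = 1197/2405.
Target odds = 0.98/0.02 = 49.
Need 2.2ⁿ ≥ 49 ÷ (1197/2405) = 16835/171.
2.2⁵ = 51.53632 falls short of 16835/171 but 2.2⁶ = 1771561/15625 reaches it, so n = 6.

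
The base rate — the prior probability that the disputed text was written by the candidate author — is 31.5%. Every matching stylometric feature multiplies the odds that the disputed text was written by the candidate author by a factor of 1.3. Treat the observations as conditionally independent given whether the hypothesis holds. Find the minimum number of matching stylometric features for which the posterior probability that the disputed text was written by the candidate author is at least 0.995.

24

Prior odds: 0.315 ÷ 0.685 = 63/137.
Likelihood ratio per matching stylometric feature = 1.3.
Target odds: 0.995 ÷ 0.005 = 199.
Need (63/137) × 1.3ⁿ ≥ 199, i.e. 1.3ⁿ ≥ 27263/63.
1.3²³ ≈417.539 falls short of 27263/63 but 1.3²⁴ ≈542.801 reaches it, so n = 24.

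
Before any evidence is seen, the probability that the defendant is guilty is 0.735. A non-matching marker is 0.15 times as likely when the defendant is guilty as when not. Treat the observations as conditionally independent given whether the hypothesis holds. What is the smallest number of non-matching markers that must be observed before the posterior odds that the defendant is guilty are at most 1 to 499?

Prior odds = 0.735/0.265 = 147/53.
Likelihood ratio per non-matching marker = 0.15.
Target odds = 1/499.
Need (147/53) × 0.15ⁿ ≤ 1/499, i.e. 0.15ⁿ ≤ 53/73353.
0.15³ = 0.003375 is still above 53/73353 but 0.15⁴ = 81/160000 is at or below it, so n = 4.

4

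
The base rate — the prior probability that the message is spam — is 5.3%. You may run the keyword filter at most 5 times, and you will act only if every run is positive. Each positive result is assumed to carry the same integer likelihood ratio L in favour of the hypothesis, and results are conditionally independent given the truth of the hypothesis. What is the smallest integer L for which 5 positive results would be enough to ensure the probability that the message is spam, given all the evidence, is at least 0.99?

5

Prior odds = 0.053/0.947 = 53/947.
Target odds = 0.99/0.01 = 99.
Need L⁵ ≥ 99 ÷ (53/947) = 93753/53.
4⁵ = 1024 < 93753/53 ≤ 3125 = 5⁵, so L = 5.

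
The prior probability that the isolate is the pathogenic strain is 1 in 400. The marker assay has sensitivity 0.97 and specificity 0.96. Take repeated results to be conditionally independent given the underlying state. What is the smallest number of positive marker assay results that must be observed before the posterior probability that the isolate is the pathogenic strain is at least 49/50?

4

Prior odds: 0.0025 ÷ 0.9975 = 1/399.
False-positive rate = 1 − 0.96 = 0.04; likelihood ratio of a positive = 0.97/0.04 = 24.25.
Target posterior odds = 0.98/0.02 = 49.
Require 24.25ⁿ ≥ 49 ÷ (1/399) = 19551.
24.25³ = 912673/64 falls short of 19551 but 24.25⁴ = 88529281/256 reaches it, so n = 4.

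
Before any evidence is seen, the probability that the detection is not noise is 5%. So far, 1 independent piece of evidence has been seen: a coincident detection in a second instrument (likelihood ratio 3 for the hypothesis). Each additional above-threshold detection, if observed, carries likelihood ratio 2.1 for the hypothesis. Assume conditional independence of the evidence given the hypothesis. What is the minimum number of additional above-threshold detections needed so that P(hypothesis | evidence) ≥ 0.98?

8

Prior odds = 0.05/0.95 = 1/19.
Bayes factor of the evidence already in hand = 3.
Odds after that evidence = (1/19) × 3 = 3/19.
Target odds = 0.98/0.02 = 49.
Need 2.1ⁿ ≥ 49 ÷ (3/19) = 931/3.
2.1⁷ ≈180.109 falls short of 931/3 but 2.1⁸ ≈378.229 reaches it, so n = 8.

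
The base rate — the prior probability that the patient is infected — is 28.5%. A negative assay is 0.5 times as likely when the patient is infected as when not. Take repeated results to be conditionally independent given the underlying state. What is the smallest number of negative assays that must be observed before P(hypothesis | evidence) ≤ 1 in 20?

3

Prior odds = 0.285/0.715 = 57/143.
Likelihood ratio per negative assay = 0.5.
Target posterior odds = 0.05/0.95 = 1/19.
Require 0.5ⁿ ≤ 1/19 ÷ (57/143) = 143/1083.
0.5² = 0.25 is still above 143/1083 but 0.5³ = 0.125 is at or below it, so n = 3.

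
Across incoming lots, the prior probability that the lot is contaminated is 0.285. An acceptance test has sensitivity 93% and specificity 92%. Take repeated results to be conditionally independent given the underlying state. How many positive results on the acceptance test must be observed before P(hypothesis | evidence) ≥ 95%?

Prior odds = 0.285/0.715 = 57/143.
False-positive rate = 1 − 0.92 = 0.08; likelihood ratio of a positive = 0.93/0.08 = 11.625.
Target odds: 0.95 ÷ 0.05 = 19.
Require 11.625ⁿ ≥ 19 ÷ (57/143) = 143/3.
11.625¹ = 11.625 falls short of 143/3 but 11.625² = 135.140625 reaches it, so n = 2.

2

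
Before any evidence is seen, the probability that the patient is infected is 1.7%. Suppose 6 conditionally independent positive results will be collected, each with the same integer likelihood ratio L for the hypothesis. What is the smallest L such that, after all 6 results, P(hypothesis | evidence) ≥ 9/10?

Prior odds = 0.017/0.983 = 17/983.
Target odds = 0.9/0.1 = 9.
Need L⁶ ≥ 9 ÷ (17/983) = 8847/17.
2⁶ = 64 < 8847/17 ≤ 729 = 3⁶, so L = 3.

3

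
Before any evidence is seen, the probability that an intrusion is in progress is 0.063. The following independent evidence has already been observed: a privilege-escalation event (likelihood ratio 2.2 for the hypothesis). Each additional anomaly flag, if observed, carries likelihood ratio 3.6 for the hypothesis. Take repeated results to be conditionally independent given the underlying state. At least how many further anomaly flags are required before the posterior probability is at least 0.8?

Prior odds = 0.063/0.937 = 63/937.
Bayes factor of the evidence already in hand = 2.2.
Odds after that evidence = (63/937) × 2.2 = 693/4685.
Target odds = 0.8/0.2 = 4.
Need 3.6ⁿ ≥ 4 ÷ (693/4685) = 18740/693.
3.6² = 12.96 falls short of 18740/693 but 3.6³ = 46.656 reaches it, so n = 3.

3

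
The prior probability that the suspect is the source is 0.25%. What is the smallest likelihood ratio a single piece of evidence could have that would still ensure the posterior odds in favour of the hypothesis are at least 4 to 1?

Prior odds = 0.0025/0.9975 = 1/399.
Target odds = 4.
Required Bayes factor = 4 ÷ (1/399) = 1596.

1596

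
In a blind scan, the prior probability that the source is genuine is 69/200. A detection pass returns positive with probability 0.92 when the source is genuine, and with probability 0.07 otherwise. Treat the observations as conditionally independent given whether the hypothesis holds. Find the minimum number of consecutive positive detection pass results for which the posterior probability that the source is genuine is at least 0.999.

Prior odds = 0.345/0.655 = 69/131.
Likelihood ratio of a positive result = 0.92/0.07 = 92/7.
Target posterior odds = 0.999/0.001 = 999.
Require (92/7)ⁿ ≥ 999 ÷ (69/131) = 43623/23.
(92/7)² = 8464/49 falls short of 43623/23 but (92/7)³ = 778688/343 reaches it, so n = 3.

3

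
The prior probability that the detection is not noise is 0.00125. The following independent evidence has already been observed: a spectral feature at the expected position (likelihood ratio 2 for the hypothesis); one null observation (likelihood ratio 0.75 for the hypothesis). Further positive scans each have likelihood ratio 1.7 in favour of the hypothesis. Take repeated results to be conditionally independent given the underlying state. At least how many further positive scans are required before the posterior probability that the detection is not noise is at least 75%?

14

Prior odds = 0.00125/0.99875 = 1/799.
Combined Bayes factor of the evidence already in hand = 2 × 0.75 = 1.5.
Odds after that evidence = (1/799) × 1.5 = 3/1598.
Target odds = 0.75/0.25 = 3.
Need 1.7ⁿ ≥ 3 ÷ (3/1598) = 1598.
1.7¹³ ≈990.458 falls short of 1598 but 1.7¹⁴ ≈1683.78 reaches it, so n = 14.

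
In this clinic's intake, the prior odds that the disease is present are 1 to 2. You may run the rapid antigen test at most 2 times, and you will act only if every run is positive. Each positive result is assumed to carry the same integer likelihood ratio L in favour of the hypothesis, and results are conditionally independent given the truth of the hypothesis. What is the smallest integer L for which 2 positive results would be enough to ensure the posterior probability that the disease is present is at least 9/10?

Prior odds = 0.5.
Target odds = 0.9/0.1 = 9.
Need L² ≥ 9 ÷ 0.5 = 18.
4² = 16 < 18 ≤ 25 = 5², so L = 5.

5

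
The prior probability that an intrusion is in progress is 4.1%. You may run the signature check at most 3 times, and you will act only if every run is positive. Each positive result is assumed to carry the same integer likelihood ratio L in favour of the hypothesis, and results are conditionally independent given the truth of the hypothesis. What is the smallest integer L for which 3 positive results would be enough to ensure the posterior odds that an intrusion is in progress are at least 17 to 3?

Prior odds = 0.041/0.959 = 41/959.
Target odds = 17/3.
Need L³ ≥ 17/3 ÷ (41/959) = 16303/123.
5³ = 125 < 16303/123 ≤ 216 = 6³, so L = 6.

6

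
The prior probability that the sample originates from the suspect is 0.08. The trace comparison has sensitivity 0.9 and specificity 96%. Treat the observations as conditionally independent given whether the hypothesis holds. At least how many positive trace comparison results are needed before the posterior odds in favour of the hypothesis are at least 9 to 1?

2

Prior odds: 0.08 ÷ 0.92 = 2/23.
False-positive rate = 1 − 0.96 = 0.04; likelihood ratio of a positive = 0.9/0.04 = 22.5.
Target odds = 9.
Need (2/23) × 22.5ⁿ ≥ 9, i.e. 22.5ⁿ ≥ 103.5.
22.5¹ = 22.5 falls short of 103.5 but 22.5² = 506.25 reaches it, so n = 2.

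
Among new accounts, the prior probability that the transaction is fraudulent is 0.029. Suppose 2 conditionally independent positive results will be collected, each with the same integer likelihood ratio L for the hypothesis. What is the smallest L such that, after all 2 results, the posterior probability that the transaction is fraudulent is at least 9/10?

Prior odds = 0.029/0.971 = 29/971.
Target odds = 0.9/0.1 = 9.
Need L² ≥ 9 ÷ (29/971) = 8739/29.
17² = 289 < 8739/29 ≤ 324 = 18², so L = 18.

18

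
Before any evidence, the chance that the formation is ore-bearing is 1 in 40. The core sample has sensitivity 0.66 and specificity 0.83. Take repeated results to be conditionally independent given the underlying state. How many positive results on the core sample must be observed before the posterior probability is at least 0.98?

Prior odds: 0.025 ÷ 0.975 = 1/39.
False-positive rate = 1 − 0.83 = 0.17; likelihood ratio of a positive = 0.66/0.17 = 66/17.
Target posterior odds = 0.98/0.02 = 49.
Require (66/17)ⁿ ≥ 49 ÷ (1/39) = 1911.
(66/17)⁵ ≈882.013 falls short of 1911 but (66/17)⁶ ≈3424.29 reaches it, so n = 6.

6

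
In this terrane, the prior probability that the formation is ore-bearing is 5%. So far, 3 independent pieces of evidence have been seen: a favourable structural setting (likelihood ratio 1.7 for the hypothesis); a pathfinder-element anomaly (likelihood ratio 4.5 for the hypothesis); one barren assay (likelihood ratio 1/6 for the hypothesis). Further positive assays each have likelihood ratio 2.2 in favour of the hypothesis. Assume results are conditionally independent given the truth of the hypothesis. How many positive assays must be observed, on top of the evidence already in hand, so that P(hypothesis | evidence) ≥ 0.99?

10

Prior odds = 0.05/0.95 = 1/19.
Combined Bayes factor of the evidence already in hand = 1.7 × 4.5 × (1/6) = 1.275.
Odds after that evidence = (1/19) × 1.275 = 51/760.
Target odds = 0.99/0.01 = 99.
Need 2.2ⁿ ≥ 99 ÷ (51/760) = 25080/17.
2.2⁹ ≈1207.27 falls short of 25080/17 but 2.2¹⁰ ≈2655.99 reaches it, so n = 10.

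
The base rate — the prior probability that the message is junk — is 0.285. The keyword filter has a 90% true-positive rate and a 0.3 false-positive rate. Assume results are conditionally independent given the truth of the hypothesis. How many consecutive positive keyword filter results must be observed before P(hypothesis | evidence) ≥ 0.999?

Prior odds = 0.285/0.715 = 57/143.
Likelihood ratio of a positive result = 0.9/0.3 = 3.
Target posterior odds = 0.999/0.001 = 999.
Require 3ⁿ ≥ 999 ÷ (57/143) = 47619/19.
3⁷ = 2187 falls short of 47619/19 but 3⁸ = 6561 reaches it, so n = 8.

8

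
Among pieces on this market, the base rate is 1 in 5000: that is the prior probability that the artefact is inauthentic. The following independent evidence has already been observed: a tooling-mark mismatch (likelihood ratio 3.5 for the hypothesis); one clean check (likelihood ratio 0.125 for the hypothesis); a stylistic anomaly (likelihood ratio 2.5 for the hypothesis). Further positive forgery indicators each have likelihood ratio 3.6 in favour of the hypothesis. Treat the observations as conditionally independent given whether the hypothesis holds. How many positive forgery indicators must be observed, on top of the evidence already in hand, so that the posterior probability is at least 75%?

8

Prior odds = 0.0002/0.9998 = 1/4999.
Combined Bayes factor of the evidence already in hand = 3.5 × 0.125 × 2.5 = 1.09375.
Odds after that evidence = (1/4999) × 1.09375 = 35/159968.
Target odds = 0.75/0.25 = 3.
Need 3.6ⁿ ≥ 3 ÷ (35/159968) = 479904/35.
3.6⁷ = 612220032/78125 falls short of 479904/35 but 3.6⁸ ≈28211.1 reaches it, so n = 8.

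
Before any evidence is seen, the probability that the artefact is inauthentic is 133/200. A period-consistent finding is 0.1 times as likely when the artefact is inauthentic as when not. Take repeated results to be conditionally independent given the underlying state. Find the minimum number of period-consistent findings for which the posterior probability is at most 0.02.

2

Prior odds: 0.665 ÷ 0.335 = 133/67.
Likelihood ratio per period-consistent finding = 0.1.
Target odds: 0.02 ÷ 0.98 = 1/49.
Need (133/67) × 0.1ⁿ ≤ 1/49, i.e. 0.1ⁿ ≤ 67/6517.
0.1¹ = 0.1 is still above 67/6517 but 0.1² = 0.01 is at or below it, so n = 2.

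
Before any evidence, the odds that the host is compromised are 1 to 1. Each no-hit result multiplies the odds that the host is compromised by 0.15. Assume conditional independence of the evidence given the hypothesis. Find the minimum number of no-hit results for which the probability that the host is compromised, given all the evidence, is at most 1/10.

2

Prior odds = 1.
Likelihood ratio per no-hit result = 0.15.
Target odds: 0.1 ÷ 0.9 = 1/9.
Need 1 × 0.15ⁿ ≤ 1/9, i.e. 0.15ⁿ ≤ 1/9.
0.15¹ = 0.15 is still above 1/9 but 0.15² = 0.0225 is at or below it, so n = 2.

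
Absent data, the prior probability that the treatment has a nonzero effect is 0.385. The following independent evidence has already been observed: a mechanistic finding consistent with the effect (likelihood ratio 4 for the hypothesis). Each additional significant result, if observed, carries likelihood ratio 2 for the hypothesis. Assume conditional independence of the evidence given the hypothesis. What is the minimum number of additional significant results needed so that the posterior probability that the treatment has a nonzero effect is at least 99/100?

Prior odds = 0.385/0.615 = 77/123.
Bayes factor of the evidence already in hand = 4.
Odds after that evidence = (77/123) × 4 = 308/123.
Target odds = 0.99/0.01 = 99.
Need 2ⁿ ≥ 99 ÷ (308/123) = 1107/28.
2⁵ = 32 falls short of 1107/28 but 2⁶ = 64 reaches it, so n = 6.

6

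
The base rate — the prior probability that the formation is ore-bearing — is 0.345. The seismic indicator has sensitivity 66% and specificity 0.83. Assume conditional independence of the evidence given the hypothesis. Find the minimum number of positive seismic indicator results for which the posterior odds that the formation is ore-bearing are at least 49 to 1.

Prior odds = 0.345/0.655 = 69/131.
False-positive rate = 1 − 0.83 = 0.17; likelihood ratio of a positive = 0.66/0.17 = 66/17.
Target odds = 49.
Require (66/17)ⁿ ≥ 49 ÷ (69/131) = 6419/69.
(66/17)³ = 287496/4913 falls short of 6419/69 but (66/17)⁴ = 18974736/83521 reaches it, so n = 4.

4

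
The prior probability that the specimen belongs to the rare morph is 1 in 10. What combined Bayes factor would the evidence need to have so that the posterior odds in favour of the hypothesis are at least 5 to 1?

45

Prior odds = 0.1/0.9 = 1/9.
Target odds = 5.
Required Bayes factor = 5 ÷ (1/9) = 45.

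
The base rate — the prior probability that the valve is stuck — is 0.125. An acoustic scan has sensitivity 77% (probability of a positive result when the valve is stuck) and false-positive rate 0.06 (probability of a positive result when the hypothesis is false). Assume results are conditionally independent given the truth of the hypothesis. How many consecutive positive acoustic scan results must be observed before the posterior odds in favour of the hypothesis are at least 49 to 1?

3

Prior odds: 0.125 ÷ 0.875 = 1/7.
Likelihood ratio of a positive result = 0.77/0.06 = 77/6.
Target odds = 49.
Require (77/6)ⁿ ≥ 49 ÷ (1/7) = 343.
(77/6)² = 5929/36 falls short of 343 but (77/6)³ = 456533/216 reaches it, so n = 3.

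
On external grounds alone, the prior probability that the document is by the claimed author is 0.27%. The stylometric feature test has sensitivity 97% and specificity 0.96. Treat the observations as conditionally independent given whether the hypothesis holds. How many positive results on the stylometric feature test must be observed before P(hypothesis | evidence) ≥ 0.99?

4

Prior odds: 0.0027 ÷ 0.9973 = 27/9973.
False-positive rate = 1 − 0.96 = 0.04; likelihood ratio of a positive = 0.97/0.04 = 24.25.
Target posterior odds = 0.99/0.01 = 99.
Require 24.25ⁿ ≥ 99 ÷ (27/9973) = 109703/3.
24.25³ = 912673/64 falls short of 109703/3 but 24.25⁴ = 88529281/256 reaches it, so n = 4.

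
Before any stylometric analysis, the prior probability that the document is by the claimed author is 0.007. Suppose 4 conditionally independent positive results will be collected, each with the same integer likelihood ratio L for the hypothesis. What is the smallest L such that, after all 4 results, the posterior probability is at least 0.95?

8

Prior odds = 0.007/0.993 = 7/993.
Target odds = 0.95/0.05 = 19.
Need L⁴ ≥ 19 ÷ (7/993) = 18867/7.
7⁴ = 2401 < 18867/7 ≤ 4096 = 8⁴, so L = 8.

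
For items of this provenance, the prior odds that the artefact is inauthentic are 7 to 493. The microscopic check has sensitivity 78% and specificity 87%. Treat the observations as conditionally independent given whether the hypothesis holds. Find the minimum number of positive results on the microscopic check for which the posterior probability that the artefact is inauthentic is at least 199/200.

Prior odds = 7/493.
False-positive rate = 1 − 0.87 = 0.13; likelihood ratio of a positive = 0.78/0.13 = 6.
Target odds: 0.995 ÷ 0.005 = 199.
Require 6ⁿ ≥ 199 ÷ (7/493) = 98107/7.
6⁵ = 7776 falls short of 98107/7 but 6⁶ = 46656 reaches it, so n = 6.

6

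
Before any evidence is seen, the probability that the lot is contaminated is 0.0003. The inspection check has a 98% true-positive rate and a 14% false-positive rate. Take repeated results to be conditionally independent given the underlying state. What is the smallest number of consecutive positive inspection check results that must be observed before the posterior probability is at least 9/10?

Prior odds: 0.0003 ÷ 0.9997 = 3/9997.
Likelihood ratio of a positive result = 0.98/0.14 = 7.
Target odds: 0.9 ÷ 0.1 = 9.
Require 7ⁿ ≥ 9 ÷ (3/9997) = 29991.
7⁵ = 16807 falls short of 29991 but 7⁶ = 117649 reaches it, so n = 6.

6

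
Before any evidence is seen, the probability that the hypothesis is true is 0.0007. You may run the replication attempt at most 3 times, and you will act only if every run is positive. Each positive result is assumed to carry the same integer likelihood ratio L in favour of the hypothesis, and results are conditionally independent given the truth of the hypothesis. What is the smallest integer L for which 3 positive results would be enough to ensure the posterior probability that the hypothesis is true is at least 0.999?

113

Prior odds = 0.0007/0.9993 = 7/9993.
Target odds = 0.999/0.001 = 999.
Need L³ ≥ 999 ÷ (7/9993) = 9983007/7.
112³ = 1404928 < 9983007/7 ≤ 1442897 = 113³, so L = 113.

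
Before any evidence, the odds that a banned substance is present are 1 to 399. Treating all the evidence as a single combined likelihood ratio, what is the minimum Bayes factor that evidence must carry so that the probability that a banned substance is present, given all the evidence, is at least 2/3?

798

Prior odds = 1/399.
Target odds = (2/3)/(1/3) = 2.
Required Bayes factor = 2 ÷ (1/399) = 798.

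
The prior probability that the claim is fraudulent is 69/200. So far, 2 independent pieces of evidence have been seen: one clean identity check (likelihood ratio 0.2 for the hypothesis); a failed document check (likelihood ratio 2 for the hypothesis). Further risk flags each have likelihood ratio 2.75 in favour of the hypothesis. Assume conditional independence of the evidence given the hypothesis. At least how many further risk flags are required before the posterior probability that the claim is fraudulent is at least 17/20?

Prior odds = 0.345/0.655 = 69/131.
Combined Bayes factor of the evidence already in hand = 0.2 × 2 = 0.4.
Odds after that evidence = (69/131) × 0.4 = 138/655.
Target odds = 0.85/0.15 = 17/3.
Need 2.75ⁿ ≥ 17/3 ÷ (138/655) = 11135/414.
2.75³ = 20.796875 falls short of 11135/414 but 2.75⁴ = 57.19140625 reaches it, so n = 4.

4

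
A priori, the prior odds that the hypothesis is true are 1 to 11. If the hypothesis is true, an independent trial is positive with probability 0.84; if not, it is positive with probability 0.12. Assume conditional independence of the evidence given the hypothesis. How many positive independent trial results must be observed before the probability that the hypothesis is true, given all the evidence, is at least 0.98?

Prior odds = 1/11.
Likelihood ratio of a positive = 0.84/0.12 = 7.
Target odds: 0.98 ÷ 0.02 = 49.
Require 7ⁿ ≥ 49 ÷ (1/11) = 539.
7³ = 343 falls short of 539 but 7⁴ = 2401 reaches it, so n = 4.

4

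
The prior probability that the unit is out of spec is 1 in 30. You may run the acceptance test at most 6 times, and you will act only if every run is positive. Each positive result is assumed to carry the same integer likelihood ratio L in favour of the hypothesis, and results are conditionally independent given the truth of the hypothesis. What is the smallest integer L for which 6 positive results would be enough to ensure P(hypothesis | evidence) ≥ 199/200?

Prior odds = (1/30)/(29/30) = 1/29.
Target odds = 0.995/0.005 = 199.
Need L⁶ ≥ 199 ÷ (1/29) = 5771.
4⁶ = 4096 < 5771 ≤ 15625 = 5⁶, so L = 5.

5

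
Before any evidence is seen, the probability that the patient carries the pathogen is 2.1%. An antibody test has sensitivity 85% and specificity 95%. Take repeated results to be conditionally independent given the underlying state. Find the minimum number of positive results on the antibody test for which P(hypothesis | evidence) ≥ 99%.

3

Prior odds: 0.021 ÷ 0.979 = 21/979.
False-positive rate = 1 − 0.95 = 0.05; likelihood ratio of a positive = 0.85/0.05 = 17.
Target odds: 0.99 ÷ 0.01 = 99.
Need (21/979) × 17ⁿ ≥ 99, i.e. 17ⁿ ≥ 32307/7.
17² = 289 falls short of 32307/7 but 17³ = 4913 reaches it, so n = 3.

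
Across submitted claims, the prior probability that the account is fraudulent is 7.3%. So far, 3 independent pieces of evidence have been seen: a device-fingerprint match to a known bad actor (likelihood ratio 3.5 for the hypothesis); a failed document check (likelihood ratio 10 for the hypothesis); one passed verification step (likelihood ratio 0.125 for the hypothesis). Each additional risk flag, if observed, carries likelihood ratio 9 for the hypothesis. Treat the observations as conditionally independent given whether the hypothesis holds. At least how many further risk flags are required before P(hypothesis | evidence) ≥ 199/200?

Prior odds = 0.073/0.927 = 73/927.
Combined Bayes factor of the evidence already in hand = 3.5 × 10 × 0.125 = 4.375.
Odds after that evidence = (73/927) × 4.375 = 2555/7416.
Target odds = 0.995/0.005 = 199.
Need 9ⁿ ≥ 199 ÷ (2555/7416) = 1475784/2555.
9² = 81 falls short of 1475784/2555 but 9³ = 729 reaches it, so n = 3.

3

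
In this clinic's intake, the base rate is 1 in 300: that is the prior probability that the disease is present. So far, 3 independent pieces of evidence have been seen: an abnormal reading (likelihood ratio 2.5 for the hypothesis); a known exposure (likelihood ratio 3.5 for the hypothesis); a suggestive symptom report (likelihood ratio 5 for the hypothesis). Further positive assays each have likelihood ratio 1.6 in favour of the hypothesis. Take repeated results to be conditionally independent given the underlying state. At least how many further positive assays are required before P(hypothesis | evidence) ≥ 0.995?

16

Prior odds = (1/300)/(299/300) = 1/299.
Combined Bayes factor of the evidence already in hand = 2.5 × 3.5 × 5 = 43.75.
Odds after that evidence = (1/299) × 43.75 = 175/1196.
Target odds = 0.995/0.005 = 199.
Need 1.6ⁿ ≥ 199 ÷ (175/1196) = 238004/175.
1.6¹⁵ ≈1152.92 falls short of 238004/175 but 1.6¹⁶ ≈1844.67 reaches it, so n = 16.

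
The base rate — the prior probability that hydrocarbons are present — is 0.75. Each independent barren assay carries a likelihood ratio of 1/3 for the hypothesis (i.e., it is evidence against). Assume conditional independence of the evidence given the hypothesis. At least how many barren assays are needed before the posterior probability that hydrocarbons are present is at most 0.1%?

Prior odds = 0.75/0.25 = 3.
Likelihood ratio per barren assay = 1/3.
Target posterior odds = 0.001/0.999 = 1/999.
Require (1/3)ⁿ ≤ 1/999 ÷ 3 = 1/2997.
(1/3)⁷ = 1/2187 is still above 1/2997 but (1/3)⁸ = 1/6561 is at or below it, so n = 8.

8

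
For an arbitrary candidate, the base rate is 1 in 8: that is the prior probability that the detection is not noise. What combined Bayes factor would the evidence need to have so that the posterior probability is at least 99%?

693

Prior odds = 0.125/0.875 = 1/7.
Target odds = 0.99/0.01 = 99.
Required Bayes factor = 99 ÷ (1/7) = 693.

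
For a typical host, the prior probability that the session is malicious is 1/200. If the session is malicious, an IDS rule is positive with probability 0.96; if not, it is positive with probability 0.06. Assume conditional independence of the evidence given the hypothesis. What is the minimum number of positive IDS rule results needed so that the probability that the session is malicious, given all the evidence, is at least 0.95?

3

Prior odds: 0.005 ÷ 0.995 = 1/199.
Likelihood ratio of a positive = 0.96/0.06 = 16.
Target posterior odds = 0.95/0.05 = 19.
Need (1/199) × 16ⁿ ≥ 19, i.e. 16ⁿ ≥ 3781.
16² = 256 falls short of 3781 but 16³ = 4096 reaches it, so n = 3.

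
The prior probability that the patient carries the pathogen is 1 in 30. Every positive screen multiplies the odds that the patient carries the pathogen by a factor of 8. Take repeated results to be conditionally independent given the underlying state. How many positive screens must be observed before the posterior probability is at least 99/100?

4

Prior odds = (1/30)/(29/30) = 1/29.
Likelihood ratio per positive screen = 8.
Target posterior odds = 0.99/0.01 = 99.
Require 8ⁿ ≥ 99 ÷ (1/29) = 2871.
8³ = 512 falls short of 2871 but 8⁴ = 4096 reaches it, so n = 4.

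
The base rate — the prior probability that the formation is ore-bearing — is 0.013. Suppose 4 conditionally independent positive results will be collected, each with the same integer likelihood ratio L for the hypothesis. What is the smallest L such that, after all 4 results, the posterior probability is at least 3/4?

4

Prior odds = 0.013/0.987 = 13/987.
Target odds = 0.75/0.25 = 3.
Need L⁴ ≥ 3 ÷ (13/987) = 2961/13.
3⁴ = 81 < 2961/13 ≤ 256 = 4⁴, so L = 4.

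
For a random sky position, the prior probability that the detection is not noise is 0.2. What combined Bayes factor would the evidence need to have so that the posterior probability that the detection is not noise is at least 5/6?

20

Prior odds = 0.2/0.8 = 0.25.
Target odds = (5/6)/(1/6) = 5.
Required Bayes factor = 5 ÷ 0.25 = 20.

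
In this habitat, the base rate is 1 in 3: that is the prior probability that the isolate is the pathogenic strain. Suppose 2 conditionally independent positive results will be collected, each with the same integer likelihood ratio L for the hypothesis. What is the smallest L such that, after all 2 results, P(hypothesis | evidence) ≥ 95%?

Prior odds = (1/3)/(2/3) = 0.5.
Target odds = 0.95/0.05 = 19.
Need L² ≥ 19 ÷ 0.5 = 38.
6² = 36 < 38 ≤ 49 = 7², so L = 7.

7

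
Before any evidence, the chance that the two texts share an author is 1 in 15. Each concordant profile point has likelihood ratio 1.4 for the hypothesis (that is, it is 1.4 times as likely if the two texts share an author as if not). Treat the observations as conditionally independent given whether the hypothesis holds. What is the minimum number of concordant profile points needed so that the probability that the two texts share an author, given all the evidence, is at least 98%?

20

Prior odds: (1/15) ÷ (14/15) = 1/14.
Likelihood ratio per concordant profile point = 1.4.
Target posterior odds = 0.98/0.02 = 49.
Require 1.4ⁿ ≥ 49 ÷ (1/14) = 686.
1.4¹⁹ ≈597.63 falls short of 686 but 1.4²⁰ ≈836.683 reaches it, so n = 20.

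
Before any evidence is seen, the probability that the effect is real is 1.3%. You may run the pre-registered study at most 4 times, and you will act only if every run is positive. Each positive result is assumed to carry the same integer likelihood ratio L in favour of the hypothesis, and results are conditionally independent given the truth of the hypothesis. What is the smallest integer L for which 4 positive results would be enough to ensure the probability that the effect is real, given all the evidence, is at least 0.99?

Prior odds = 0.013/0.987 = 13/987.
Target odds = 0.99/0.01 = 99.
Need L⁴ ≥ 99 ÷ (13/987) = 97713/13.
9⁴ = 6561 < 97713/13 ≤ 10000 = 10⁴, so L = 10.

10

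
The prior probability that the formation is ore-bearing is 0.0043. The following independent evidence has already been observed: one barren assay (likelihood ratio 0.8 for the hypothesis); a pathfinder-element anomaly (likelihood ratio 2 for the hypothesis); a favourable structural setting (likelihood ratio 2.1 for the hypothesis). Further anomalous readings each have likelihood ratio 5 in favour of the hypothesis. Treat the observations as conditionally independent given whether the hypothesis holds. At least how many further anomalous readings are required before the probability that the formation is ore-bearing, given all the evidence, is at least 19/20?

5

Prior odds = 0.0043/0.9957 = 43/9957.
Combined Bayes factor of the evidence already in hand = 0.8 × 2 × 2.1 = 3.36.
Odds after that evidence = (43/9957) × 3.36 = 1204/82975.
Target odds = 0.95/0.05 = 19.
Need 5ⁿ ≥ 19 ÷ (1204/82975) = 1576525/1204.
5⁴ = 625 falls short of 1576525/1204 but 5⁵ = 3125 reaches it, so n = 5.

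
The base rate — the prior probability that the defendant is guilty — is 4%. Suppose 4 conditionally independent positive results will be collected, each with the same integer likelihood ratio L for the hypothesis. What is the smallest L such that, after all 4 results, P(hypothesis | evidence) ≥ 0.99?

Prior odds = 0.04/0.96 = 1/24.
Target odds = 0.99/0.01 = 99.
Need L⁴ ≥ 99 ÷ (1/24) = 2376.
6⁴ = 1296 < 2376 ≤ 2401 = 7⁴, so L = 7.

7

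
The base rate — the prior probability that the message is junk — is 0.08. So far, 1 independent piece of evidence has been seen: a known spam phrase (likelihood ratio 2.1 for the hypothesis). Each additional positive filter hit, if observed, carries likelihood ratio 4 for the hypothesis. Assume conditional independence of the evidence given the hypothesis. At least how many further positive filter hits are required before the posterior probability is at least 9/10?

Prior odds = 0.08/0.92 = 2/23.
Bayes factor of the evidence already in hand = 2.1.
Odds after that evidence = (2/23) × 2.1 = 21/115.
Target odds = 0.9/0.1 = 9.
Need 4ⁿ ≥ 9 ÷ (21/115) = 345/7.
4² = 16 falls short of 345/7 but 4³ = 64 reaches it, so n = 3.

3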